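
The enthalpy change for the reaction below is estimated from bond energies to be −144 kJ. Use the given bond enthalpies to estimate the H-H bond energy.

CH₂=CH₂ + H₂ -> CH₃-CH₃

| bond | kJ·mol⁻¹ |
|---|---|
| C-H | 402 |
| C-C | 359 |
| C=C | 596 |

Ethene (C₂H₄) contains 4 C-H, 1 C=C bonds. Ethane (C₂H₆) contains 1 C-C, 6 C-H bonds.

D(H-H) ≈ 423 kJ/mol

Let D be the H-H bond energy.
Σ(broken) = 4×402 + 1×596 + 1×D = 2204 + D
Σ(formed) = 1×359 + 6×402 = 2771
ΔH = Σ(broken) − Σ(formed) = (2204 + D) − (2771) = −567 + D
Setting this equal to −144 kJ gives D = 423 kJ/mol.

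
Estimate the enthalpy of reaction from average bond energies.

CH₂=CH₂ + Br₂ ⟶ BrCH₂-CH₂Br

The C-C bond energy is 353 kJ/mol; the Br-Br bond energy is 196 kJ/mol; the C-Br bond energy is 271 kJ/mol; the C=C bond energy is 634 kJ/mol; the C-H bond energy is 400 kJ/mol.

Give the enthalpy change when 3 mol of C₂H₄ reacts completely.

ΔH = −195 kJ

Bonds broken (reactants):
  Br-Br: 1 × 196 = 196
  C-H: 4 × 400 = 1600
  C=C: 1 × 634 = 634
  Σ(broken) = 2430 kJ
Bonds formed (products):
  C-Br: 2 × 271 = 542
  C-C: 1 × 353 = 353
  C-H: 4 × 400 = 1600
  Σ(formed) = 2495 kJ
ΔH = Σ(broken) − Σ(formed) = 2430 − 2495 = −65 kJ
For 3× the reaction as written: 3 × (−65) = −195 kJ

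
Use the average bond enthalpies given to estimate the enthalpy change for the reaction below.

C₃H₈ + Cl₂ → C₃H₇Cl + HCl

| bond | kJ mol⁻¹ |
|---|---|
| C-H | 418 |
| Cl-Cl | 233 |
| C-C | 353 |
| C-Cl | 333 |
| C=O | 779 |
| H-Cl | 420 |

Bonds broken (reactants):
  C-C: 2 × 353 = 706
  C-H: 8 × 418 = 3344
  Cl-Cl: 1 × 233 = 233
  Σ(broken) = 4283 kJ
Bonds formed (products):
  C-C: 2 × 353 = 706
  C-Cl: 1 × 333 = 333
  C-H: 7 × 418 = 2926
  H-Cl: 1 × 420 = 420
  Σ(formed) = 4385 kJ
ΔH = Σ(broken) − Σ(formed) = 4283 − 4385 = −102 kJ

ΔH ≈ −102 kJ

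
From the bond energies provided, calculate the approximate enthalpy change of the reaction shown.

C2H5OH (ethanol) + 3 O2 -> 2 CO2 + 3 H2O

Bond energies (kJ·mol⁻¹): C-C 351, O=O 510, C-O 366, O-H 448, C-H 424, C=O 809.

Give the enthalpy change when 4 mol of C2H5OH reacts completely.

ΔH = −4436 kJ

Bonds broken (reactants):
  C-C: 1 × 351 = 351
  C-H: 5 × 424 = 2120
  C-O: 1 × 366 = 366
  O-H: 1 × 448 = 448
  O=O: 3 × 510 = 1530
  Σ(broken) = 4815 kJ
Bonds formed (products):
  C=O: 4 × 809 = 3236
  O-H: 6 × 448 = 2688
  Σ(formed) = 5924 kJ
ΔH = Σ(broken) − Σ(formed) = 4815 − 5924 = −1109 kJ
For 4× the reaction as written: 4 × (−1109) = −4436 kJ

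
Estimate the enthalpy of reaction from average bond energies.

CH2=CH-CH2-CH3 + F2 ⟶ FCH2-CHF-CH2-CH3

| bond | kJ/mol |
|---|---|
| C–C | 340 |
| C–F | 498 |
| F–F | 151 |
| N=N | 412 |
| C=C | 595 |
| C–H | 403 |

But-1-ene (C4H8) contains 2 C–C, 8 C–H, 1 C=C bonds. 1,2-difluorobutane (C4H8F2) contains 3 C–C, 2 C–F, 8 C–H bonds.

ΔH ≈ −590 kJ

Bonds broken (reactants):
  C–C: 2 × 340 = 680
  C–H: 8 × 403 = 3224
  C=C: 1 × 595 = 595
  F–F: 1 × 151 = 151
  Σ(broken) = 4650 kJ
Bonds formed (products):
  C–C: 3 × 340 = 1020
  C–F: 2 × 498 = 996
  C–H: 8 × 403 = 3224
  Σ(formed) = 5240 kJ
ΔH = Σ(broken) − Σ(formed) = 4650 − 5240 = −590 kJ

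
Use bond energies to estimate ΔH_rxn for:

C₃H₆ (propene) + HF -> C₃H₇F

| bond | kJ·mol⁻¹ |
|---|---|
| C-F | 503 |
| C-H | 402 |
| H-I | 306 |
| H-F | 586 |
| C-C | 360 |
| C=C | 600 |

Bonds broken (reactants):
  C-C: 1 × 360 = 360
  C-H: 6 × 402 = 2412
  C=C: 1 × 600 = 600
  H-F: 1 × 586 = 586
  Σ(broken) = 3958 kJ
Bonds formed (products):
  C-C: 2 × 360 = 720
  C-F: 1 × 503 = 503
  C-H: 7 × 402 = 2814
  Σ(formed) = 4037 kJ
ΔH = Σ(broken) − Σ(formed) = 3958 − 4037 = −79 kJ

ΔH ≈ −79 kJ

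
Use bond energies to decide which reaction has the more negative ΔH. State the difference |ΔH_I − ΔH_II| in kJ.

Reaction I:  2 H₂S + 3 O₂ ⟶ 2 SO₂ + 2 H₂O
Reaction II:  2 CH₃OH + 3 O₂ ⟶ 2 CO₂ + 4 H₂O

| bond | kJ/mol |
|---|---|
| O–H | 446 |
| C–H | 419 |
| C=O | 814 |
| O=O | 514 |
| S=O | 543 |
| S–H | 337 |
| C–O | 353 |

Reaction I:
  Bonds broken (reactants):
    O=O: 3 × 514 = 1542
    S–H: 4 × 337 = 1348
    Σ(broken) = 2890 kJ
  Bonds formed (products):
    O–H: 4 × 446 = 1784
    S=O: 4 × 543 = 2172
    Σ(formed) = 3956 kJ
  ΔH_I = 2890 − 3956 = −1066 kJ
Reaction II:
  Bonds broken (reactants):
    C–H: 6 × 419 = 2514
    C–O: 2 × 353 = 706
    O–H: 2 × 446 = 892
    O=O: 3 × 514 = 1542
    Σ(broken) = 5654 kJ
  Bonds formed (products):
    C=O: 4 × 814 = 3256
    O–H: 8 × 446 = 3568
    Σ(formed) = 6824 kJ
  ΔH_II = 5654 − 6824 = −1170 kJ
ΔH_I − ΔH_II = +104 kJ, so reaction II has the more negative ΔH; |ΔH_I − ΔH_II| = 104 kJ.

Reaction II, by 104 kJ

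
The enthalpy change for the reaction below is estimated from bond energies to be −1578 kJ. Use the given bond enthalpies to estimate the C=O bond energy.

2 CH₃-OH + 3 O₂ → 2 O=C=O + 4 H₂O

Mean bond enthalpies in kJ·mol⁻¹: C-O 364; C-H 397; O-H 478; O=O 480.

D(C=O) ≈ 815 kJ/mol

Let D be the C=O bond energy.
Σ(broken) = 6×397 + 2×364 + 2×478 + 3×480 = 5506
Σ(formed) = 4×D + 8×478 = 3824 + 4D
ΔH = Σ(broken) − Σ(formed) = (5506) − (3824 + 4D) = +1682 − 4D
Setting this equal to −1578 kJ gives 4D = 3260, so D = 815 kJ/mol.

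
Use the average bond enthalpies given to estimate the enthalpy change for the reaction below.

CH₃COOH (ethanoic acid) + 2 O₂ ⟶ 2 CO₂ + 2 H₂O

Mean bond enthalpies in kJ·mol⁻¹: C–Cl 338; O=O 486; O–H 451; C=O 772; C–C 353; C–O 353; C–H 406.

Bonds broken (reactants):
  C–C: 1 × 353 = 353
  C–H: 3 × 406 = 1218
  C–O: 1 × 353 = 353
  C=O: 1 × 772 = 772
  O–H: 1 × 451 = 451
  O=O: 2 × 486 = 972
  Σ(broken) = 4119 kJ
Bonds formed (products):
  C=O: 4 × 772 = 3088
  O–H: 4 × 451 = 1804
  Σ(formed) = 4892 kJ
ΔH = Σ(broken) − Σ(formed) = 4119 − 4892 = −773 kJ

ΔH ≈ −773 kJ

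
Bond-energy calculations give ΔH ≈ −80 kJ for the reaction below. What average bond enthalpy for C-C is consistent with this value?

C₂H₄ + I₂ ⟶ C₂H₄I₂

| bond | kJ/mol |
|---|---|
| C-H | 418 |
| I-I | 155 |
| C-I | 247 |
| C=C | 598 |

Let D be the C-C bond energy.
Σ(broken) = 4×418 + 1×598 + 1×155 = 2425
Σ(formed) = 1×D + 4×418 + 2×247 = 2166 + D
ΔH = Σ(broken) − Σ(formed) = (2425) − (2166 + D) = +259 − D
Setting this equal to −80 kJ gives D = 339 kJ/mol.

D(C-C) ≈ 339 kJ/mol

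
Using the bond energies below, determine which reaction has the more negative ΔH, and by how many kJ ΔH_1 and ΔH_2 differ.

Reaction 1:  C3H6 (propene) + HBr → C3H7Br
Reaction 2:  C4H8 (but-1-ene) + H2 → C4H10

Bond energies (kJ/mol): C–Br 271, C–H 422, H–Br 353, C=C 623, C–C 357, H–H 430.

Reaction 2, by 74 kJ

Reaction 1:
  Bonds broken (reactants):
    C–C: 1 × 357 = 357
    C–H: 6 × 422 = 2532
    C=C: 1 × 623 = 623
    H–Br: 1 × 353 = 353
    Σ(broken) = 3865 kJ
  Bonds formed (products):
    C–Br: 1 × 271 = 271
    C–C: 2 × 357 = 714
    C–H: 7 × 422 = 2954
    Σ(formed) = 3939 kJ
  ΔH_1 = 3865 − 3939 = −74 kJ
Reaction 2:
  Bonds broken (reactants):
    C–C: 2 × 357 = 714
    C–H: 8 × 422 = 3376
    C=C: 1 × 623 = 623
    H–H: 1 × 430 = 430
    Σ(broken) = 5143 kJ
  Bonds formed (products):
    C–C: 3 × 357 = 1071
    C–H: 10 × 422 = 4220
    Σ(formed) = 5291 kJ
  ΔH_2 = 5143 − 5291 = −148 kJ
ΔH_1 − ΔH_2 = +74 kJ, so reaction 2 has the more negative ΔH; |ΔH_1 − ΔH_2| = 74 kJ.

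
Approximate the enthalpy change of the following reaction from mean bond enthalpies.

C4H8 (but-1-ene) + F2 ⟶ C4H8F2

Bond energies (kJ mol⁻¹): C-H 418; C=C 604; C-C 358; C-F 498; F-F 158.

Bonds broken (reactants):
  C-C: 2 × 358 = 716
  C-H: 8 × 418 = 3344
  C=C: 1 × 604 = 604
  F-F: 1 × 158 = 158
  Σ(broken) = 4822 kJ
Bonds formed (products):
  C-C: 3 × 358 = 1074
  C-F: 2 × 498 = 996
  C-H: 8 × 418 = 3344
  Σ(formed) = 5414 kJ
ΔH = Σ(broken) − Σ(formed) = 4822 − 5414 = −592 kJ

ΔH ≈ −592 kJ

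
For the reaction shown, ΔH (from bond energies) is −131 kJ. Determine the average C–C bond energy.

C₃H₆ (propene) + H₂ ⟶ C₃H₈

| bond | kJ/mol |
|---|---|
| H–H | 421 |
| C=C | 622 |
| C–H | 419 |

D(C–C) ≈ 336 kJ/mol

Let D be the C–C bond energy.
Σ(broken) = 1×D + 6×419 + 1×622 + 1×421 = 3557 + D
Σ(formed) = 2×D + 8×419 = 3352 + 2D
ΔH = Σ(broken) − Σ(formed) = (3557 + D) − (3352 + 2D) = +205 − D
Setting this equal to −131 kJ gives D = 336 kJ/mol.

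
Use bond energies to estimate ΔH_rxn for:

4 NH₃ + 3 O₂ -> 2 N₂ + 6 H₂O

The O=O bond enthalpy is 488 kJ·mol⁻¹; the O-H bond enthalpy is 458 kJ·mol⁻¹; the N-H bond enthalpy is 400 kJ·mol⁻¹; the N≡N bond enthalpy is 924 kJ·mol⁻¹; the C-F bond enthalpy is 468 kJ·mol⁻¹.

ΔH ≈ −1080 kJ

Bonds broken (reactants):
  N-H: 12 × 400 = 4800
  O=O: 3 × 488 = 1464
  Σ(broken) = 6264 kJ
Bonds formed (products):
  N≡N: 2 × 924 = 1848
  O-H: 12 × 458 = 5496
  Σ(formed) = 7344 kJ
ΔH = Σ(broken) − Σ(formed) = 6264 − 7344 = −1080 kJ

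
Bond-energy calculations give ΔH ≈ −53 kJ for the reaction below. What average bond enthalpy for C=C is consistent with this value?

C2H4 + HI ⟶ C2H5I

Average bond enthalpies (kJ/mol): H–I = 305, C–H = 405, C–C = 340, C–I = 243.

Let D be the C=C bond energy.
Σ(broken) = 4×405 + 1×D + 1×305 = 1925 + D
Σ(formed) = 1×340 + 5×405 + 1×243 = 2608
ΔH = Σ(broken) − Σ(formed) = (1925 + D) − (2608) = −683 + D
Setting this equal to −53 kJ gives D = 630 kJ/mol.

D(C=C) ≈ 630 kJ/mol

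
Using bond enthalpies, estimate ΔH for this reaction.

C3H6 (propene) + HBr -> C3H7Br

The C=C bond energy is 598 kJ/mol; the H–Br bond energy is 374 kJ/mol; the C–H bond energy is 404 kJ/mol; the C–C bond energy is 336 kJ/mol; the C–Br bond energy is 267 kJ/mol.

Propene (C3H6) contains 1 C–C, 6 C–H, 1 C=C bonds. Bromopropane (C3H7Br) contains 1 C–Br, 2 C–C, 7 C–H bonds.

ΔH ≈ −35 kJ

Bonds broken (reactants):
  C–C: 1 × 336 = 336
  C–H: 6 × 404 = 2424
  C=C: 1 × 598 = 598
  H–Br: 1 × 374 = 374
  Σ(broken) = 3732 kJ
Bonds formed (products):
  C–Br: 1 × 267 = 267
  C–C: 2 × 336 = 672
  C–H: 7 × 404 = 2828
  Σ(formed) = 3767 kJ
ΔH = Σ(broken) − Σ(formed) = 3732 − 3767 = −35 kJ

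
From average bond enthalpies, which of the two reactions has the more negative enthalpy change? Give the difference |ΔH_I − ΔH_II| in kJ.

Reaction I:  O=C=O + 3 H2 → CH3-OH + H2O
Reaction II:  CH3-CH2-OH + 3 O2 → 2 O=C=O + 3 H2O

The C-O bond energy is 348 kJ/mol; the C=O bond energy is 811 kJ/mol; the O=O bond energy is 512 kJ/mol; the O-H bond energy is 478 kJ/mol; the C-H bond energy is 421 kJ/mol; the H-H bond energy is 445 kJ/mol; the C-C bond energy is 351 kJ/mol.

Reaction I:
  Bonds broken (reactants):
    C=O: 2 × 811 = 1622
    H-H: 3 × 445 = 1335
    Σ(broken) = 2957 kJ
  Bonds formed (products):
    C-H: 3 × 421 = 1263
    C-O: 1 × 348 = 348
    O-H: 3 × 478 = 1434
    Σ(formed) = 3045 kJ
  ΔH_I = 2957 − 3045 = −88 kJ
Reaction II:
  Bonds broken (reactants):
    C-C: 1 × 351 = 351
    C-H: 5 × 421 = 2105
    C-O: 1 × 348 = 348
    O-H: 1 × 478 = 478
    O=O: 3 × 512 = 1536
    Σ(broken) = 4818 kJ
  Bonds formed (products):
    C=O: 4 × 811 = 3244
    O-H: 6 × 478 = 2868
    Σ(formed) = 6112 kJ
  ΔH_II = 4818 − 6112 = −1294 kJ
ΔH_I − ΔH_II = +1206 kJ, so reaction II has the more negative ΔH; |ΔH_I − ΔH_II| = 1206 kJ.

Reaction II, by 1206 kJ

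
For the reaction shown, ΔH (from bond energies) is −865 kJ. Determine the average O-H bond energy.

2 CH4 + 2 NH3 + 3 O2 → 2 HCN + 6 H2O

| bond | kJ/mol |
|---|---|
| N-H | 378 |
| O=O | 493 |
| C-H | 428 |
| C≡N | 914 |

D(O-H) ≈ 446 kJ/mol

Let D be the O-H bond energy.
Σ(broken) = 8×428 + 6×378 + 3×493 = 7171
Σ(formed) = 2×914 + 2×428 + 12×D = 2684 + 12D
ΔH = Σ(broken) − Σ(formed) = (7171) − (2684 + 12D) = +4487 − 12D
Setting this equal to −865 kJ gives 12D = 5352, so D = 446 kJ/mol.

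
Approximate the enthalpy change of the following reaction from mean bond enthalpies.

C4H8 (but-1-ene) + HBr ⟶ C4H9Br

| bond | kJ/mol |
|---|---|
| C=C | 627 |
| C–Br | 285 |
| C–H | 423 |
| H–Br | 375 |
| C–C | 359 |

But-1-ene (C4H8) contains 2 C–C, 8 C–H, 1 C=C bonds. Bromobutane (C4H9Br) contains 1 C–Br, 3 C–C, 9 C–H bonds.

ΔH ≈ −65 kJ

Bonds broken (reactants):
  C–C: 2 × 359 = 718
  C–H: 8 × 423 = 3384
  C=C: 1 × 627 = 627
  H–Br: 1 × 375 = 375
  Σ(broken) = 5104 kJ
Bonds formed (products):
  C–Br: 1 × 285 = 285
  C–C: 3 × 359 = 1077
  C–H: 9 × 423 = 3807
  Σ(formed) = 5169 kJ
ΔH = Σ(broken) − Σ(formed) = 5104 − 5169 = −65 kJ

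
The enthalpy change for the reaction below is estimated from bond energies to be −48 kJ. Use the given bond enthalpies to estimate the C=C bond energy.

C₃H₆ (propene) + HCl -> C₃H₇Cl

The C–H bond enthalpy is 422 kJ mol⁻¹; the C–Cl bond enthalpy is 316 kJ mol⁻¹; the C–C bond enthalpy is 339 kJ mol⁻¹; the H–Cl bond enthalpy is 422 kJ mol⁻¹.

D(C=C) ≈ 607 kJ/mol

Let D be the C=C bond energy.
Σ(broken) = 1×339 + 6×422 + 1×D + 1×422 = 3293 + D
Σ(formed) = 2×339 + 1×316 + 7×422 = 3948
ΔH = Σ(broken) − Σ(formed) = (3293 + D) − (3948) = −655 + D
Setting this equal to −48 kJ gives D = 607 kJ/mol.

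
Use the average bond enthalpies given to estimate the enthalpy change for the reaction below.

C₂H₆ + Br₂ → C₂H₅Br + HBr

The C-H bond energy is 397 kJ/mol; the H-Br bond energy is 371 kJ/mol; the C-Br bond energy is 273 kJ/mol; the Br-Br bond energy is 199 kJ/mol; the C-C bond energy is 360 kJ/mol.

Bonds broken (reactants):
  Br-Br: 1 × 199 = 199
  C-C: 1 × 360 = 360
  C-H: 6 × 397 = 2382
  Σ(broken) = 2941 kJ
Bonds formed (products):
  C-Br: 1 × 273 = 273
  C-C: 1 × 360 = 360
  C-H: 5 × 397 = 1985
  H-Br: 1 × 371 = 371
  Σ(formed) = 2989 kJ
ΔH = Σ(broken) − Σ(formed) = 2941 − 2989 = −48 kJ

ΔH ≈ −48 kJ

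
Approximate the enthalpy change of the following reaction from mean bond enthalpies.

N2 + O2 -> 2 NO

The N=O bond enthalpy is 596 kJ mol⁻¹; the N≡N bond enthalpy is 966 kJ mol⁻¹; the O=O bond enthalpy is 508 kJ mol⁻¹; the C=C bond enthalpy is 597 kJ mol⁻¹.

ΔH ≈ +282 kJ

Bonds broken (reactants):
  N≡N: 1 × 966 = 966
  O=O: 1 × 508 = 508
  Σ(broken) = 1474 kJ
Bonds formed (products):
  N=O: 2 × 596 = 1192
  Σ(formed) = 1192 kJ
ΔH = Σ(broken) − Σ(formed) = 1474 − 1192 = +282 kJ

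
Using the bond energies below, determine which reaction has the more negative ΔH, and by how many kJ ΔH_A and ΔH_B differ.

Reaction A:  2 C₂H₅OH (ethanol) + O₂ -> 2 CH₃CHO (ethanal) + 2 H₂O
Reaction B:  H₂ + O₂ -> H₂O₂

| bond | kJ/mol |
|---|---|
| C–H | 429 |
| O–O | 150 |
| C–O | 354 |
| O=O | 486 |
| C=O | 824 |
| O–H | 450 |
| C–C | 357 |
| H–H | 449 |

Reaction A:
  Bonds broken (reactants):
    C–C: 2 × 357 = 714
    C–H: 10 × 429 = 4290
    C–O: 2 × 354 = 708
    O–H: 2 × 450 = 900
    O=O: 1 × 486 = 486
    Σ(broken) = 7098 kJ
  Bonds formed (products):
    C–C: 2 × 357 = 714
    C–H: 8 × 429 = 3432
    C=O: 2 × 824 = 1648
    O–H: 4 × 450 = 1800
    Σ(formed) = 7594 kJ
  ΔH_A = 7098 − 7594 = −496 kJ
Reaction B:
  Bonds broken (reactants):
    H–H: 1 × 449 = 449
    O=O: 1 × 486 = 486
    Σ(broken) = 935 kJ
  Bonds formed (products):
    O–H: 2 × 450 = 900
    O–O: 1 × 150 = 150
    Σ(formed) = 1050 kJ
  ΔH_B = 935 − 1050 = −115 kJ
ΔH_A − ΔH_B = −381 kJ, so reaction A has the more negative ΔH; |ΔH_A − ΔH_B| = 381 kJ.

Reaction A, by 381 kJ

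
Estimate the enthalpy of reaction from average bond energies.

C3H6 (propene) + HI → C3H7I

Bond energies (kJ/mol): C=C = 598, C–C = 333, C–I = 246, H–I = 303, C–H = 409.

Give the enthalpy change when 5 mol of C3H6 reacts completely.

ΔH = −435 kJ

Bonds broken (reactants):
  C–C: 1 × 333 = 333
  C–H: 6 × 409 = 2454
  C=C: 1 × 598 = 598
  H–I: 1 × 303 = 303
  Σ(broken) = 3688 kJ
Bonds formed (products):
  C–C: 2 × 333 = 666
  C–H: 7 × 409 = 2863
  C–I: 1 × 246 = 246
  Σ(formed) = 3775 kJ
ΔH = Σ(broken) − Σ(formed) = 3688 − 3775 = −87 kJ
For 5× the reaction as written: 5 × (−87) = −435 kJ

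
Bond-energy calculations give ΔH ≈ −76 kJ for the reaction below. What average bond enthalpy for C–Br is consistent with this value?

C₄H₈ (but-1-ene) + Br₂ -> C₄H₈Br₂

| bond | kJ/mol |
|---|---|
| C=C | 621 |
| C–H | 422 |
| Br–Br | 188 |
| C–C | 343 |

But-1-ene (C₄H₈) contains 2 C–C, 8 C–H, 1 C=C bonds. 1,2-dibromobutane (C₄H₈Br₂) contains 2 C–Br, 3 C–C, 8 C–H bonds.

D(C–Br) ≈ 271 kJ/mol

Let D be the C–Br bond energy.
Σ(broken) = 1×188 + 2×343 + 8×422 + 1×621 = 4871
Σ(formed) = 2×D + 3×343 + 8×422 = 4405 + 2D
ΔH = Σ(broken) − Σ(formed) = (4871) − (4405 + 2D) = +466 − 2D
Setting this equal to −76 kJ gives 2D = 542, so D = 271 kJ/mol.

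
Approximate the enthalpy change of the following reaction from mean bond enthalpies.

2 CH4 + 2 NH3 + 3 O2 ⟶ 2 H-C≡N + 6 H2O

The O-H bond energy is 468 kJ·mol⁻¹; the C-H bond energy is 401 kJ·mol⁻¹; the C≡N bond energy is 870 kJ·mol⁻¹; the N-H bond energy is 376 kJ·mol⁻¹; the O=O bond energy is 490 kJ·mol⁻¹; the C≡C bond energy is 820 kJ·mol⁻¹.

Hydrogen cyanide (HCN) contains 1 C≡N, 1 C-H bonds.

Bonds broken (reactants):
  C-H: 8 × 401 = 3208
  N-H: 6 × 376 = 2256
  O=O: 3 × 490 = 1470
  Σ(broken) = 6934 kJ
Bonds formed (products):
  C≡N: 2 × 870 = 1740
  C-H: 2 × 401 = 802
  O-H: 12 × 468 = 5616
  Σ(formed) = 8158 kJ
ΔH = Σ(broken) − Σ(formed) = 6934 − 8158 = −1224 kJ

ΔH ≈ −1224 kJ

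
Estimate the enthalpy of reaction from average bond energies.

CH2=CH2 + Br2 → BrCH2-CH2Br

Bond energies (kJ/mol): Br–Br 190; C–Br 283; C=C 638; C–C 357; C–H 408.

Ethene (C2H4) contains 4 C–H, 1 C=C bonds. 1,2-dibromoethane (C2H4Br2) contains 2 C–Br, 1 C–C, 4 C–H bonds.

ΔH ≈ −95 kJ

Bonds broken (reactants):
  Br–Br: 1 × 190 = 190
  C–H: 4 × 408 = 1632
  C=C: 1 × 638 = 638
  Σ(broken) = 2460 kJ
Bonds formed (products):
  C–Br: 2 × 283 = 566
  C–C: 1 × 357 = 357
  C–H: 4 × 408 = 1632
  Σ(formed) = 2555 kJ
ΔH = Σ(broken) − Σ(formed) = 2460 − 2555 = −95 kJ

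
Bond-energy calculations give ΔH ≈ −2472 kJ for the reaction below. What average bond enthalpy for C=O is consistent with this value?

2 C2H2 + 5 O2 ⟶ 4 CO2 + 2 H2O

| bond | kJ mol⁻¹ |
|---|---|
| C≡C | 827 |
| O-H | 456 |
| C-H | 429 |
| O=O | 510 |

Let D be the C=O bond energy.
Σ(broken) = 2×827 + 4×429 + 5×510 = 5920
Σ(formed) = 8×D + 4×456 = 1824 + 8D
ΔH = Σ(broken) − Σ(formed) = (5920) − (1824 + 8D) = +4096 − 8D
Setting this equal to −2472 kJ gives 8D = 6568, so D = 821 kJ/mol.

D(C=O) ≈ 821 kJ/mol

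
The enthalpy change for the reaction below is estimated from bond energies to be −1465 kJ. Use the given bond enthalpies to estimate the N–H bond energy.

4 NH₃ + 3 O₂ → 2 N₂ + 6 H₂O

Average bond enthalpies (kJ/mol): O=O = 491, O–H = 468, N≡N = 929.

Let D be the N–H bond energy.
Σ(broken) = 12×D + 3×491 = 1473 + 12D
Σ(formed) = 2×929 + 12×468 = 7474
ΔH = Σ(broken) − Σ(formed) = (1473 + 12D) − (7474) = −6001 + 12D
Setting this equal to −1465 kJ gives 12D = 4536, so D = 378 kJ/mol.

D(N–H) ≈ 378 kJ/mol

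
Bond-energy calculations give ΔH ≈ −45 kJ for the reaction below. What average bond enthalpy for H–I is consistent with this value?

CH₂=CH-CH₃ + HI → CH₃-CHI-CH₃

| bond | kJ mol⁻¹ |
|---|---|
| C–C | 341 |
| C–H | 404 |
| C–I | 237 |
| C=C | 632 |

D(H–I) ≈ 305 kJ/mol

Let D be the H–I bond energy.
Σ(broken) = 1×341 + 6×404 + 1×632 + 1×D = 3397 + D
Σ(formed) = 2×341 + 7×404 + 1×237 = 3747
ΔH = Σ(broken) − Σ(formed) = (3397 + D) − (3747) = −350 + D
Setting this equal to −45 kJ gives D = 305 kJ/mol.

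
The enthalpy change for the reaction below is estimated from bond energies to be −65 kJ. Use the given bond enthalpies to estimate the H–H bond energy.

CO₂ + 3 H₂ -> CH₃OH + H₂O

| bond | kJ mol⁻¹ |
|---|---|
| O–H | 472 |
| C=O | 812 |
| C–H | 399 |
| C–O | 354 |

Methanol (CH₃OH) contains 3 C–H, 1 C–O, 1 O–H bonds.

D(H–H) ≈ 426 kJ/mol

Let D be the H–H bond energy.
Σ(broken) = 2×812 + 3×D = 1624 + 3D
Σ(formed) = 3×399 + 1×354 + 3×472 = 2967
ΔH = Σ(broken) − Σ(formed) = (1624 + 3D) − (2967) = −1343 + 3D
Setting this equal to −65 kJ gives 3D = 1278, so D = 426 kJ/mol.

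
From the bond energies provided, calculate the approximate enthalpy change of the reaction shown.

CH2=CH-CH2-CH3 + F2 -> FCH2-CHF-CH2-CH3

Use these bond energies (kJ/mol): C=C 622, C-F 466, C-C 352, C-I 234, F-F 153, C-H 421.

ΔH ≈ −509 kJ

Bonds broken (reactants):
  C-C: 2 × 352 = 704
  C-H: 8 × 421 = 3368
  C=C: 1 × 622 = 622
  F-F: 1 × 153 = 153
  Σ(broken) = 4847 kJ
Bonds formed (products):
  C-C: 3 × 352 = 1056
  C-F: 2 × 466 = 932
  C-H: 8 × 421 = 3368
  Σ(formed) = 5356 kJ
ΔH = Σ(broken) − Σ(formed) = 4847 − 5356 = −509 kJ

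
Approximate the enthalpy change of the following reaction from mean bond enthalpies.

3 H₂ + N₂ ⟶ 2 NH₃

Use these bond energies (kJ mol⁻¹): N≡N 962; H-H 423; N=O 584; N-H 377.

Bonds broken (reactants):
  H-H: 3 × 423 = 1269
  N≡N: 1 × 962 = 962
  Σ(broken) = 2231 kJ
Bonds formed (products):
  N-H: 6 × 377 = 2262
  Σ(formed) = 2262 kJ
ΔH = Σ(broken) − Σ(formed) = 2231 − 2262 = −31 kJ

ΔH ≈ −31 kJ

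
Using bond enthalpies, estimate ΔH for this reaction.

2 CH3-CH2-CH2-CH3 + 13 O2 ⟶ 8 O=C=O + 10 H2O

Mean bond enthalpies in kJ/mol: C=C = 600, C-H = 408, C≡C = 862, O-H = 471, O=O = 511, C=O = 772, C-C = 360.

ΔH ≈ −4809 kJ

Bonds broken (reactants):
  C-C: 6 × 360 = 2160
  C-H: 20 × 408 = 8160
  O=O: 13 × 511 = 6643
  Σ(broken) = 16963 kJ
Bonds formed (products):
  C=O: 16 × 772 = 12352
  O-H: 20 × 471 = 9420
  Σ(formed) = 21772 kJ
ΔH = Σ(broken) − Σ(formed) = 16963 − 21772 = −4809 kJ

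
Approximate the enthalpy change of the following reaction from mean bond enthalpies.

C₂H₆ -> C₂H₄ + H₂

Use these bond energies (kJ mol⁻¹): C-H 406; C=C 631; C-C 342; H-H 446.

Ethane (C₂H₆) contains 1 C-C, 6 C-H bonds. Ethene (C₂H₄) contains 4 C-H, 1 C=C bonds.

Bonds broken (reactants):
  C-C: 1 × 342 = 342
  C-H: 6 × 406 = 2436
  Σ(broken) = 2778 kJ
Bonds formed (products):
  C-H: 4 × 406 = 1624
  C=C: 1 × 631 = 631
  H-H: 1 × 446 = 446
  Σ(formed) = 2701 kJ
ΔH = Σ(broken) − Σ(formed) = 2778 − 2701 = +77 kJ

ΔH ≈ +77 kJ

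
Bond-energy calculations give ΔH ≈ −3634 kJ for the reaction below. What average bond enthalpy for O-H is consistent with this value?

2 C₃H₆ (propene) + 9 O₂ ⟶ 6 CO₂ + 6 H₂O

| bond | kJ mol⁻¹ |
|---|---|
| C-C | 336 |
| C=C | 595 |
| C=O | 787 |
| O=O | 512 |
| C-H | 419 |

Let D be the O-H bond energy.
Σ(broken) = 2×336 + 12×419 + 2×595 + 9×512 = 11498
Σ(formed) = 12×787 + 12×D = 9444 + 12D
ΔH = Σ(broken) − Σ(formed) = (11498) − (9444 + 12D) = +2054 − 12D
Setting this equal to −3634 kJ gives 12D = 5688, so D = 474 kJ/mol.

D(O-H) ≈ 474 kJ/mol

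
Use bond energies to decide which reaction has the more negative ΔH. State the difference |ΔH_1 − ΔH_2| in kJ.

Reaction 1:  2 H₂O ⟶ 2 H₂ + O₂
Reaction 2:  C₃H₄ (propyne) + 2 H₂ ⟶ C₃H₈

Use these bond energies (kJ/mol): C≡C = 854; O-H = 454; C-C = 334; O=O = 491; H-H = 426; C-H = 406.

Reaction 2, by 725 kJ

Reaction 1:
  Bonds broken (reactants):
    O-H: 4 × 454 = 1816
    Σ(broken) = 1816 kJ
  Bonds formed (products):
    H-H: 2 × 426 = 852
    O=O: 1 × 491 = 491
    Σ(formed) = 1343 kJ
  ΔH_1 = 1816 − 1343 = +473 kJ
Reaction 2:
  Bonds broken (reactants):
    C≡C: 1 × 854 = 854
    C-C: 1 × 334 = 334
    C-H: 4 × 406 = 1624
    H-H: 2 × 426 = 852
    Σ(broken) = 3664 kJ
  Bonds formed (products):
    C-C: 2 × 334 = 668
    C-H: 8 × 406 = 3248
    Σ(formed) = 3916 kJ
  ΔH_2 = 3664 − 3916 = −252 kJ
ΔH_1 − ΔH_2 = +725 kJ, so reaction 2 has the more negative ΔH; |ΔH_1 − ΔH_2| = 725 kJ.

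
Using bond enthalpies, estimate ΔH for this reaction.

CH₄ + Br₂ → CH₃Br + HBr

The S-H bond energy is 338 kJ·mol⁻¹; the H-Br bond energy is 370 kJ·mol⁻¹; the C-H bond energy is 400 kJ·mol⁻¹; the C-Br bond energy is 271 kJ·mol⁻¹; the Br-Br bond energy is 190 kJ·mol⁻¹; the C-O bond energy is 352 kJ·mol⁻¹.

ΔH ≈ −51 kJ

Bonds broken (reactants):
  Br-Br: 1 × 190 = 190
  C-H: 4 × 400 = 1600
  Σ(broken) = 1790 kJ
Bonds formed (products):
  C-Br: 1 × 271 = 271
  C-H: 3 × 400 = 1200
  H-Br: 1 × 370 = 370
  Σ(formed) = 1841 kJ
ΔH = Σ(broken) − Σ(formed) = 1790 − 1841 = −51 kJ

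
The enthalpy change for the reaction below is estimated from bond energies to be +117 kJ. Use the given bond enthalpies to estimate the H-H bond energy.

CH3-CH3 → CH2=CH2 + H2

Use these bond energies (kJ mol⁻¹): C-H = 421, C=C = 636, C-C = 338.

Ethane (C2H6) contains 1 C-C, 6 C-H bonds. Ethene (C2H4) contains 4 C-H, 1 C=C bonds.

D(H-H) ≈ 427 kJ/mol

Let D be the H-H bond energy.
Σ(broken) = 1×338 + 6×421 = 2864
Σ(formed) = 4×421 + 1×636 + 1×D = 2320 + D
ΔH = Σ(broken) − Σ(formed) = (2864) − (2320 + D) = +544 − D
Setting this equal to +117 kJ gives D = 427 kJ/mol.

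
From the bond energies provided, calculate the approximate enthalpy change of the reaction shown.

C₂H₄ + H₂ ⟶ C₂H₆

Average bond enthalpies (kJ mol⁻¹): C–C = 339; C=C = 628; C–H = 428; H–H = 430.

Bonds broken (reactants):
  C–H: 4 × 428 = 1712
  C=C: 1 × 628 = 628
  H–H: 1 × 430 = 430
  Σ(broken) = 2770 kJ
Bonds formed (products):
  C–C: 1 × 339 = 339
  C–H: 6 × 428 = 2568
  Σ(formed) = 2907 kJ
ΔH = Σ(broken) − Σ(formed) = 2770 − 2907 = −137 kJ

ΔH ≈ −137 kJ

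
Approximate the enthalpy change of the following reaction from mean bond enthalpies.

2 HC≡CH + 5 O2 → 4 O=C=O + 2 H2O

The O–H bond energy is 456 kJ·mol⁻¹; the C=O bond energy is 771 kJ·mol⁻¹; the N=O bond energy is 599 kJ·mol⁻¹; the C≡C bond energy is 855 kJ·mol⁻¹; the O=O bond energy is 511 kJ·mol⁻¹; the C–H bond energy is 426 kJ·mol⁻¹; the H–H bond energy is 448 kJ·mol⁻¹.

ΔH ≈ −2023 kJ

Bonds broken (reactants):
  C≡C: 2 × 855 = 1710
  C–H: 4 × 426 = 1704
  O=O: 5 × 511 = 2555
  Σ(broken) = 5969 kJ
Bonds formed (products):
  C=O: 8 × 771 = 6168
  O–H: 4 × 456 = 1824
  Σ(formed) = 7992 kJ
ΔH = Σ(broken) − Σ(formed) = 5969 − 7992 = −2023 kJ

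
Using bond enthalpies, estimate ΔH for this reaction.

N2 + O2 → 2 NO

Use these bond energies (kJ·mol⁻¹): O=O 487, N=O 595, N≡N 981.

ΔH ≈ +278 kJ

Bonds broken (reactants):
  N≡N: 1 × 981 = 981
  O=O: 1 × 487 = 487
  Σ(broken) = 1468 kJ
Bonds formed (products):
  N=O: 2 × 595 = 1190
  Σ(formed) = 1190 kJ
ΔH = Σ(broken) − Σ(formed) = 1468 − 1190 = +278 kJ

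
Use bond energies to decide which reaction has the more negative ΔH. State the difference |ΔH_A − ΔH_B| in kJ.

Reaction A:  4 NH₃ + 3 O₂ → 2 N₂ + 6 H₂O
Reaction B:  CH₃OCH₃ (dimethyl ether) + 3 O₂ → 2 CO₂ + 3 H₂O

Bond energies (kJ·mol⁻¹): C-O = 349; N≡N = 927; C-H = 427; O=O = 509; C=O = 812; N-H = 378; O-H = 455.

Reaction A:
  Bonds broken (reactants):
    N-H: 12 × 378 = 4536
    O=O: 3 × 509 = 1527
    Σ(broken) = 6063 kJ
  Bonds formed (products):
    N≡N: 2 × 927 = 1854
    O-H: 12 × 455 = 5460
    Σ(formed) = 7314 kJ
  ΔH_A = 6063 − 7314 = −1251 kJ
Reaction B:
  Bonds broken (reactants):
    C-H: 6 × 427 = 2562
    C-O: 2 × 349 = 698
    O=O: 3 × 509 = 1527
    Σ(broken) = 4787 kJ
  Bonds formed (products):
    C=O: 4 × 812 = 3248
    O-H: 6 × 455 = 2730
    Σ(formed) = 5978 kJ
  ΔH_B = 4787 − 5978 = −1191 kJ
ΔH_A − ΔH_B = −60 kJ, so reaction A has the more negative ΔH; |ΔH_A − ΔH_B| = 60 kJ.

Reaction A, by 60 kJ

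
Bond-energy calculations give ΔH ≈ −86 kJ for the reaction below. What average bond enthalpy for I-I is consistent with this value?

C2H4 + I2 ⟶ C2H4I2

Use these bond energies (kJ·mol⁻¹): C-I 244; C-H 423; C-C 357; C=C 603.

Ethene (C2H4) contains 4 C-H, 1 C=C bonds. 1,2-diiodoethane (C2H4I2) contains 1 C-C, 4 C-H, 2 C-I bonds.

D(I-I) ≈ 156 kJ/mol

Let D be the I-I bond energy.
Σ(broken) = 4×423 + 1×603 + 1×D = 2295 + D
Σ(formed) = 1×357 + 4×423 + 2×244 = 2537
ΔH = Σ(broken) − Σ(formed) = (2295 + D) − (2537) = −242 + D
Setting this equal to −86 kJ gives D = 156 kJ/mol.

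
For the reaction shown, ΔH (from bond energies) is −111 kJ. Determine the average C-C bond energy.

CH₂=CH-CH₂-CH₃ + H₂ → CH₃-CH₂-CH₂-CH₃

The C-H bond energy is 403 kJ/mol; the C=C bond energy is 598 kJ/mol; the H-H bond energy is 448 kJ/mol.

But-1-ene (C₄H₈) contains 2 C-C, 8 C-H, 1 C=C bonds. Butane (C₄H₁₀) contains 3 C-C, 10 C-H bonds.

Let D be the C-C bond energy.
Σ(broken) = 2×D + 8×403 + 1×598 + 1×448 = 4270 + 2D
Σ(formed) = 3×D + 10×403 = 4030 + 3D
ΔH = Σ(broken) − Σ(formed) = (4270 + 2D) − (4030 + 3D) = +240 − D
Setting this equal to −111 kJ gives D = 351 kJ/mol.

D(C-C) ≈ 351 kJ/mol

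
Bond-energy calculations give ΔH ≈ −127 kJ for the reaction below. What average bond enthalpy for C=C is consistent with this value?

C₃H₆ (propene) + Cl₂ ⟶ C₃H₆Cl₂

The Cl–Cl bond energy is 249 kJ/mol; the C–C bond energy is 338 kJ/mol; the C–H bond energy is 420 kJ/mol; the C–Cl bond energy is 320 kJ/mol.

D(C=C) ≈ 602 kJ/mol

Let D be the C=C bond energy.
Σ(broken) = 1×338 + 6×420 + 1×D + 1×249 = 3107 + D
Σ(formed) = 2×338 + 2×320 + 6×420 = 3836
ΔH = Σ(broken) − Σ(formed) = (3107 + D) − (3836) = −729 + D
Setting this equal to −127 kJ gives D = 602 kJ/mol.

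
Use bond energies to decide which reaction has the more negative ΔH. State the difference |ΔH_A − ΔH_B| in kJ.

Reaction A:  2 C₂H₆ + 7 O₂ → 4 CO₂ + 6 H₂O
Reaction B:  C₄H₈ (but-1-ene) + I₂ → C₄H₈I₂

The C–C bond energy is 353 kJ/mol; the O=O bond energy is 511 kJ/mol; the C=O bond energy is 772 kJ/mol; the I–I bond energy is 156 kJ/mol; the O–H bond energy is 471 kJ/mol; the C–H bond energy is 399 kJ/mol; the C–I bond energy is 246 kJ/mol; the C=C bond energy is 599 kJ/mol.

Reaction A:
  Bonds broken (reactants):
    C–C: 2 × 353 = 706
    C–H: 12 × 399 = 4788
    O=O: 7 × 511 = 3577
    Σ(broken) = 9071 kJ
  Bonds formed (products):
    C=O: 8 × 772 = 6176
    O–H: 12 × 471 = 5652
    Σ(formed) = 11828 kJ
  ΔH_A = 9071 − 11828 = −2757 kJ
Reaction B:
  Bonds broken (reactants):
    C–C: 2 × 353 = 706
    C–H: 8 × 399 = 3192
    C=C: 1 × 599 = 599
    I–I: 1 × 156 = 156
    Σ(broken) = 4653 kJ
  Bonds formed (products):
    C–C: 3 × 353 = 1059
    C–H: 8 × 399 = 3192
    C–I: 2 × 246 = 492
    Σ(formed) = 4743 kJ
  ΔH_B = 4653 − 4743 = −90 kJ
ΔH_A − ΔH_B = −2667 kJ, so reaction A has the more negative ΔH; |ΔH_A − ΔH_B| = 2667 kJ.

Reaction A, by 2667 kJ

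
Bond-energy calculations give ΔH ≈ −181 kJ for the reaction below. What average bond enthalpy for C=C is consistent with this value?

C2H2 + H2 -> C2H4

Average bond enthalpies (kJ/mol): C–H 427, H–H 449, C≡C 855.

D(C=C) ≈ 631 kJ/mol

Let D be the C=C bond energy.
Σ(broken) = 1×855 + 2×427 + 1×449 = 2158
Σ(formed) = 4×427 + 1×D = 1708 + D
ΔH = Σ(broken) − Σ(formed) = (2158) − (1708 + D) = +450 − D
Setting this equal to −181 kJ gives D = 631 kJ/mol.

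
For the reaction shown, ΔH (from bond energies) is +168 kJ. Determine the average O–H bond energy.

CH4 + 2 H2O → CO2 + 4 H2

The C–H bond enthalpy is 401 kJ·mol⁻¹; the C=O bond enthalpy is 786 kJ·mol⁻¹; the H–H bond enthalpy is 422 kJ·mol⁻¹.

Let D be the O–H bond energy.
Σ(broken) = 4×401 + 4×D = 1604 + 4D
Σ(formed) = 2×786 + 4×422 = 3260
ΔH = Σ(broken) − Σ(formed) = (1604 + 4D) − (3260) = −1656 + 4D
Setting this equal to +168 kJ gives 4D = 1824, so D = 456 kJ/mol.

D(O–H) ≈ 456 kJ/mol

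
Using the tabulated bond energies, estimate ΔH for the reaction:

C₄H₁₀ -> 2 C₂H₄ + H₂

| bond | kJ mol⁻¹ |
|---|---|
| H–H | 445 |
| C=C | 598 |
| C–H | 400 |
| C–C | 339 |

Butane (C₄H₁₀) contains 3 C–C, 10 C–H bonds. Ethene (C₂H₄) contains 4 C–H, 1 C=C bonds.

ΔH ≈ +176 kJ

Bonds broken (reactants):
  C–C: 3 × 339 = 1017
  C–H: 10 × 400 = 4000
  Σ(broken) = 5017 kJ
Bonds formed (products):
  C–H: 8 × 400 = 3200
  C=C: 2 × 598 = 1196
  H–H: 1 × 445 = 445
  Σ(formed) = 4841 kJ
ΔH = Σ(broken) − Σ(formed) = 5017 − 4841 = +176 kJ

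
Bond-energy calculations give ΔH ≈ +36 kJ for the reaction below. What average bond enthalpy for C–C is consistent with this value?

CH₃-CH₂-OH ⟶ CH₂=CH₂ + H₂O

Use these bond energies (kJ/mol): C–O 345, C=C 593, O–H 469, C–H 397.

Let D be the C–C bond energy.
Σ(broken) = 1×D + 5×397 + 1×345 + 1×469 = 2799 + D
Σ(formed) = 4×397 + 1×593 + 2×469 = 3119
ΔH = Σ(broken) − Σ(formed) = (2799 + D) − (3119) = −320 + D
Setting this equal to +36 kJ gives D = 356 kJ/mol.

D(C–C) ≈ 356 kJ/mol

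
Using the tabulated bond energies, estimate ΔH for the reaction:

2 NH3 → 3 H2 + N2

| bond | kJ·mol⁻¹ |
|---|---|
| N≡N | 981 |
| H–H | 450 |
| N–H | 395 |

Bonds broken (reactants):
  N–H: 6 × 395 = 2370
  Σ(broken) = 2370 kJ
Bonds formed (products):
  H–H: 3 × 450 = 1350
  N≡N: 1 × 981 = 981
  Σ(formed) = 2331 kJ
ΔH = Σ(broken) − Σ(formed) = 2370 − 2331 = +39 kJ

ΔH ≈ +39 kJ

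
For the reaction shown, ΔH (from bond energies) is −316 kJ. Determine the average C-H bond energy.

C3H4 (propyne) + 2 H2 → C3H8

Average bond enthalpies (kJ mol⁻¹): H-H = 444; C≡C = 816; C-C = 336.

Let D be the C-H bond energy.
Σ(broken) = 1×816 + 1×336 + 4×D + 2×444 = 2040 + 4D
Σ(formed) = 2×336 + 8×D = 672 + 8D
ΔH = Σ(broken) − Σ(formed) = (2040 + 4D) − (672 + 8D) = +1368 − 4D
Setting this equal to −316 kJ gives 4D = 1684, so D = 421 kJ/mol.

D(C-H) ≈ 421 kJ/mol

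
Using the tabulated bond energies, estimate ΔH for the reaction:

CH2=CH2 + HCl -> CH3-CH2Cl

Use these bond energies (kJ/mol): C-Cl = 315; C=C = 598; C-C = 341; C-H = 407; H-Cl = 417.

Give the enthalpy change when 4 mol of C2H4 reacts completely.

Bonds broken (reactants):
  C-H: 4 × 407 = 1628
  C=C: 1 × 598 = 598
  H-Cl: 1 × 417 = 417
  Σ(broken) = 2643 kJ
Bonds formed (products):
  C-C: 1 × 341 = 341
  C-Cl: 1 × 315 = 315
  C-H: 5 × 407 = 2035
  Σ(formed) = 2691 kJ
ΔH = Σ(broken) − Σ(formed) = 2643 − 2691 = −48 kJ
For 4× the reaction as written: 4 × (−48) = −192 kJ

ΔH = −192 kJ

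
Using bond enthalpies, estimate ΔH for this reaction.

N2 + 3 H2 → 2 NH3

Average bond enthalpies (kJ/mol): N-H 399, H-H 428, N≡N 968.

ΔH ≈ −142 kJ

Bonds broken (reactants):
  H-H: 3 × 428 = 1284
  N≡N: 1 × 968 = 968
  Σ(broken) = 2252 kJ
Bonds formed (products):
  N-H: 6 × 399 = 2394
  Σ(formed) = 2394 kJ
ΔH = Σ(broken) − Σ(formed) = 2252 − 2394 = −142 kJ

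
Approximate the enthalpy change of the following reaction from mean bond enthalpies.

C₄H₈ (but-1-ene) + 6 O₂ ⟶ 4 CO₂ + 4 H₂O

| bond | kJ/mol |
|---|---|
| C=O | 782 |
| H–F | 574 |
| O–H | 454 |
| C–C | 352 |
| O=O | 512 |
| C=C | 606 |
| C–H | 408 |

Bonds broken (reactants):
  C–C: 2 × 352 = 704
  C–H: 8 × 408 = 3264
  C=C: 1 × 606 = 606
  O=O: 6 × 512 = 3072
  Σ(broken) = 7646 kJ
Bonds formed (products):
  C=O: 8 × 782 = 6256
  O–H: 8 × 454 = 3632
  Σ(formed) = 9888 kJ
ΔH = Σ(broken) − Σ(formed) = 7646 − 9888 = −2242 kJ

ΔH ≈ −2242 kJ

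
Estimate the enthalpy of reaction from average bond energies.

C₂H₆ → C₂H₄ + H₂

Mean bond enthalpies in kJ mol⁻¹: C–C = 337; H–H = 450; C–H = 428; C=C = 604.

Bonds broken (reactants):
  C–C: 1 × 337 = 337
  C–H: 6 × 428 = 2568
  Σ(broken) = 2905 kJ
Bonds formed (products):
  C–H: 4 × 428 = 1712
  C=C: 1 × 604 = 604
  H–H: 1 × 450 = 450
  Σ(formed) = 2766 kJ
ΔH = Σ(broken) − Σ(formed) = 2905 − 2766 = +139 kJ

ΔH ≈ +139 kJ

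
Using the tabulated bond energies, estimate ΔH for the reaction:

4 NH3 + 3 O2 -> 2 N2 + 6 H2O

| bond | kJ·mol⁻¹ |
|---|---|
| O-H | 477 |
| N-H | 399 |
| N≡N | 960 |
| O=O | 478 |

ΔH ≈ −1422 kJ

Bonds broken (reactants):
  N-H: 12 × 399 = 4788
  O=O: 3 × 478 = 1434
  Σ(broken) = 6222 kJ
Bonds formed (products):
  N≡N: 2 × 960 = 1920
  O-H: 12 × 477 = 5724
  Σ(formed) = 7644 kJ
ΔH = Σ(broken) − Σ(formed) = 6222 − 7644 = −1422 kJ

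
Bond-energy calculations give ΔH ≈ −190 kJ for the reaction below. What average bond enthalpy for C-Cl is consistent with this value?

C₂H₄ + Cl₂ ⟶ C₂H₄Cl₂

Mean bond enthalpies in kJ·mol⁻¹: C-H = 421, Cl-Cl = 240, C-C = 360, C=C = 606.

Let D be the C-Cl bond energy.
Σ(broken) = 4×421 + 1×606 + 1×240 = 2530
Σ(formed) = 1×360 + 2×D + 4×421 = 2044 + 2D
ΔH = Σ(broken) − Σ(formed) = (2530) − (2044 + 2D) = +486 − 2D
Setting this equal to −190 kJ gives 2D = 676, so D = 338 kJ/mol.

D(C-Cl) ≈ 338 kJ/mol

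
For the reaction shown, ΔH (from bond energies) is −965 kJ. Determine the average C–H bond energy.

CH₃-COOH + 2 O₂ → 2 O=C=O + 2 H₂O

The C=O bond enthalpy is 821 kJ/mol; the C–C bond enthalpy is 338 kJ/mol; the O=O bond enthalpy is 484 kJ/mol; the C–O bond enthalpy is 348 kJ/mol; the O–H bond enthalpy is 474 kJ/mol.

D(C–H) ≈ 422 kJ/mol

Let D be the C–H bond energy.
Σ(broken) = 1×338 + 3×D + 1×348 + 1×821 + 1×474 + 2×484 = 2949 + 3D
Σ(formed) = 4×821 + 4×474 = 5180
ΔH = Σ(broken) − Σ(formed) = (2949 + 3D) − (5180) = −2231 + 3D
Setting this equal to −965 kJ gives 3D = 1266, so D = 422 kJ/mol.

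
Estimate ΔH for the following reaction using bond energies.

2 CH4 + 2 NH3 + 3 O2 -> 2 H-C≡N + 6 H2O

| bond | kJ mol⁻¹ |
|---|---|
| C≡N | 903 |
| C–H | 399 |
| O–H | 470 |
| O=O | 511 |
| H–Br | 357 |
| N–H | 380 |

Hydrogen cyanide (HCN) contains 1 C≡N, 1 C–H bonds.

Bonds broken (reactants):
  C–H: 8 × 399 = 3192
  N–H: 6 × 380 = 2280
  O=O: 3 × 511 = 1533
  Σ(broken) = 7005 kJ
Bonds formed (products):
  C≡N: 2 × 903 = 1806
  C–H: 2 × 399 = 798
  O–H: 12 × 470 = 5640
  Σ(formed) = 8244 kJ
ΔH = Σ(broken) − Σ(formed) = 7005 − 8244 = −1239 kJ

ΔH ≈ −1239 kJ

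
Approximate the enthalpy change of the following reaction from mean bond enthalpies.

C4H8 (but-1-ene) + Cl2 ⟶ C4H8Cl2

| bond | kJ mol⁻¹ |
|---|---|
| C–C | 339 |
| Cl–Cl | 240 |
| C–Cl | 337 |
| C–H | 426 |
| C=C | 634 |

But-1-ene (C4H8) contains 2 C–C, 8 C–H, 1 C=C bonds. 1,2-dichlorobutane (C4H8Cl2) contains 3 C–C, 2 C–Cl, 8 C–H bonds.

ΔH ≈ −139 kJ

Bonds broken (reactants):
  C–C: 2 × 339 = 678
  C–H: 8 × 426 = 3408
  C=C: 1 × 634 = 634
  Cl–Cl: 1 × 240 = 240
  Σ(broken) = 4960 kJ
Bonds formed (products):
  C–C: 3 × 339 = 1017
  C–Cl: 2 × 337 = 674
  C–H: 8 × 426 = 3408
  Σ(formed) = 5099 kJ
ΔH = Σ(broken) − Σ(formed) = 4960 − 5099 = −139 kJ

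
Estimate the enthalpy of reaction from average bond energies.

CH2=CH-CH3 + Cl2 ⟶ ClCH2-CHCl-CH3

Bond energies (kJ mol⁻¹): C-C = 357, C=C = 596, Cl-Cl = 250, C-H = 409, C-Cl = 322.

Bonds broken (reactants):
  C-C: 1 × 357 = 357
  C-H: 6 × 409 = 2454
  C=C: 1 × 596 = 596
  Cl-Cl: 1 × 250 = 250
  Σ(broken) = 3657 kJ
Bonds formed (products):
  C-C: 2 × 357 = 714
  C-Cl: 2 × 322 = 644
  C-H: 6 × 409 = 2454
  Σ(formed) = 3812 kJ
ΔH = Σ(broken) − Σ(formed) = 3657 − 3812 = −155 kJ

ΔH ≈ −155 kJ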